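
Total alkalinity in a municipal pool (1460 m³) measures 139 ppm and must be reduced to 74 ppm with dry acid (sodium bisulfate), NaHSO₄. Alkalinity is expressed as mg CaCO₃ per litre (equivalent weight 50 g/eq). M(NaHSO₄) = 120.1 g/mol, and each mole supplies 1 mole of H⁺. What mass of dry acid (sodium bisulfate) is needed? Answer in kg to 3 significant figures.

Volume: 1460 m³ = 1,460,000 L.
Alkalinity to neutralize: (139 − 74) = 65 mg/L as CaCO₃ × 1,460,000 L = 94,900 g as CaCO₃.
Equivalents of H⁺ required: 94,900 ÷ 50 g/eq = 1898 eq = 1898 mol NaHSO₄.
Mass of NaHSO₄: 1898 × 120.1 = 227,900 g.

228 kg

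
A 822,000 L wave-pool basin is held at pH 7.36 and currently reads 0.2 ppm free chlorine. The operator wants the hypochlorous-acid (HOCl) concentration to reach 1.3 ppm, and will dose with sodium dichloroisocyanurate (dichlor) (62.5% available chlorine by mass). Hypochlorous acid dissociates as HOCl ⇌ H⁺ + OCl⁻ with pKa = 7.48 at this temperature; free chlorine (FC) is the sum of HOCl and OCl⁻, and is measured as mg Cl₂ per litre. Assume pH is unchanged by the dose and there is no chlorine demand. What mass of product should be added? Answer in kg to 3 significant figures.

[OCl⁻]/[HOCl] = 10^(pH − pKa) = 10^(7.36 − 7.48) = 0.7586; fraction as HOCl = 1/(1 + 0.7586) = 0.5686.
Free chlorine required for 1.3 ppm HOCl: 1.3 / 0.5686 = 2.286 ppm.
FC to add: 2.286 − 0.2 = 2.086 mg/L as Cl₂.
Cl₂ equivalent: 2.086 mg/L × 822,000 L = 1715 g.
Product at 62.5% available Cl: 1715 / 0.625 = 2744 g.

2.74 kg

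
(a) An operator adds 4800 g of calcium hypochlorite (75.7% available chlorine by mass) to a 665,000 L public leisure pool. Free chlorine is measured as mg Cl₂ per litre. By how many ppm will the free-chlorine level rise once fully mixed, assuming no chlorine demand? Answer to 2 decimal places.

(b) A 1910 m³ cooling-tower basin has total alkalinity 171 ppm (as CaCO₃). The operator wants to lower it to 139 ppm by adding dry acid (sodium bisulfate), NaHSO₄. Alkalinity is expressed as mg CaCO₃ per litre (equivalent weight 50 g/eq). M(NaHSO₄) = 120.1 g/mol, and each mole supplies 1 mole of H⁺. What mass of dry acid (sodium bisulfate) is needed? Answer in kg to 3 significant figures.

(a) 5.46 ppm; (b) 147 kg

(a) Available chlorine delivered: 4800 g × 0.757 = 3634 g as Cl₂.
(a) Concentration rise: 3634 g / 665,000 L = 5.464 mg/L = 5.46 ppm.

(b) Volume: 1910 m³ = 1,910,000 L.
(b) Alkalinity to neutralize: (171 − 139) = 32 mg/L as CaCO₃ × 1,910,000 L = 61,120 g as CaCO₃.
(b) Equivalents of H⁺ required: 61,120 ÷ 50 g/eq = 1222 eq = 1222 mol NaHSO₄.
(b) Mass of NaHSO₄: 1222 × 120.1 = 146,800 g.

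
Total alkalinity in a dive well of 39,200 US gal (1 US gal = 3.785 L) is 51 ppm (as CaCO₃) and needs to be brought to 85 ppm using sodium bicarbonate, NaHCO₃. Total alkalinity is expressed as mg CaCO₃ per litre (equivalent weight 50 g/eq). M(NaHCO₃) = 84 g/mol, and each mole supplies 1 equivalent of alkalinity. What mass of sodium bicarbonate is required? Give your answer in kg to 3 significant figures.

Volume: 39,200 US gal × 3.785 L/gal = 148,372 L.
Alkalinity to add: (85 − 51) = 34 mg/L as CaCO₃ × 148,372 L = 5045 g as CaCO₃.
Equivalents: 5045 g ÷ 50 g/eq = 100.9 eq.
NaHCO₃ supplies 1 eq per mole → 100.9 mol.
Mass: 100.9 mol × 84 g/mol = 8475 g.

8.48 kg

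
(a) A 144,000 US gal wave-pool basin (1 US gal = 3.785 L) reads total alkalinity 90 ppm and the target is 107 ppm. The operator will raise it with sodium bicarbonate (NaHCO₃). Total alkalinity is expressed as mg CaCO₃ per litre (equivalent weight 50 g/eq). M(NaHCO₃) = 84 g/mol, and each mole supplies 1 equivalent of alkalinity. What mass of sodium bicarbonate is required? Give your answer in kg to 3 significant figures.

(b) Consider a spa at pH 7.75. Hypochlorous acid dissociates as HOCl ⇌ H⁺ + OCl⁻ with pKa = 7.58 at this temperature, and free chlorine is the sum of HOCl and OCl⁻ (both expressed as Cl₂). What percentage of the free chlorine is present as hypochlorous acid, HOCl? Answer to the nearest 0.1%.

(a) 15.6 kg; (b) 40.3%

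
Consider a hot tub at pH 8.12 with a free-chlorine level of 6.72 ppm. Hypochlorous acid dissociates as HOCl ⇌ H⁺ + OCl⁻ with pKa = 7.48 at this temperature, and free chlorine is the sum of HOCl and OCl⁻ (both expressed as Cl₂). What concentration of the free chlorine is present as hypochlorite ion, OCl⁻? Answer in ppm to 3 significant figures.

5.47 ppm

[OCl⁻]/[HOCl] = 10^(pH − pKa) = 10^(8.12 − 7.48) = 10^0.64 = 4.365.
Fraction as HOCl = 1 / (1 + 4.365) = 0.1864.
OCl⁻ = (1 − 0.1864) × 6.72 ppm = 5.467 ppm.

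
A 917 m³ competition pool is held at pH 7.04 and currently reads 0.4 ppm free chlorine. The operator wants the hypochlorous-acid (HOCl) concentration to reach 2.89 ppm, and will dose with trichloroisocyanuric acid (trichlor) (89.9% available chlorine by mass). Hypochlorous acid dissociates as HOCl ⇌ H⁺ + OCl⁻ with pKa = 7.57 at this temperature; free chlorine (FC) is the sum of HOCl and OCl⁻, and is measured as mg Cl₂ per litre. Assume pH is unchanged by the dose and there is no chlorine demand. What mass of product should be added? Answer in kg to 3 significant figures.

Volume: 917 m³ = 917,000 L.
[OCl⁻]/[HOCl] = 10^(pH − pKa) = 10^(7.04 − 7.57) = 0.2951; fraction as HOCl = 1/(1 + 0.2951) = 0.7721.
Free chlorine required for 2.89 ppm HOCl: 2.89 / 0.7721 = 3.743 ppm.
FC to add: 3.743 − 0.4 = 3.343 mg/L as Cl₂.
Cl₂ equivalent: 3.343 mg/L × 917,000 L = 3065 g.
Product at 89.9% available Cl: 3065 / 0.899 = 3410 g.

3.41 kg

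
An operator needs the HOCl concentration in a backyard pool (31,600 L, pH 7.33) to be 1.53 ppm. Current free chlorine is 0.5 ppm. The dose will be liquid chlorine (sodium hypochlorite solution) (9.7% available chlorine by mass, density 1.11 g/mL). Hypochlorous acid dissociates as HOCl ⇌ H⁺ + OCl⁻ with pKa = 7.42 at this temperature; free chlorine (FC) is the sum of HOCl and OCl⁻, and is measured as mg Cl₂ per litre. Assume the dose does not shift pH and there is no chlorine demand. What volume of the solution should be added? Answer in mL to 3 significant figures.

[OCl⁻]/[HOCl] = 10^(pH − pKa) = 10^(7.33 − 7.42) = 0.8128; fraction as HOCl = 1/(1 + 0.8128) = 0.5516.
Free chlorine required for 1.53 ppm HOCl: 1.53 / 0.5516 = 2.774 ppm.
FC to add: 2.774 − 0.5 = 2.274 mg/L as Cl₂.
Cl₂ equivalent: 2.274 mg/L × 31,600 L = 71.85 g.
Product at 9.7% available Cl: 71.85 / 0.097 = 740.7 g.
Volume: 740.7 g ÷ 1.11 g/mL = 667.3 mL.

667 mL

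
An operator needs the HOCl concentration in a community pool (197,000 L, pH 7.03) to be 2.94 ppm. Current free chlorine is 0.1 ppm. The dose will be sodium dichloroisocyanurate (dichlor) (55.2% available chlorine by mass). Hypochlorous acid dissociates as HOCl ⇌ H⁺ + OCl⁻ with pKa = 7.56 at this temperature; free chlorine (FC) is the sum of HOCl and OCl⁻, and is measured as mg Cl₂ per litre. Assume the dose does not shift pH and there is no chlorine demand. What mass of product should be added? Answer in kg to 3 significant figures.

[OCl⁻]/[HOCl] = 10^(pH − pKa) = 10^(7.03 − 7.56) = 0.2951; fraction as HOCl = 1/(1 + 0.2951) = 0.7721.
Free chlorine required for 2.94 ppm HOCl: 2.94 / 0.7721 = 3.808 ppm.
FC to add: 3.808 − 0.1 = 3.708 mg/L as Cl₂.
Cl₂ equivalent: 3.708 mg/L × 197,000 L = 730.4 g.
Product at 55.2% available Cl: 730.4 / 0.552 = 1323 g.

1.32 kg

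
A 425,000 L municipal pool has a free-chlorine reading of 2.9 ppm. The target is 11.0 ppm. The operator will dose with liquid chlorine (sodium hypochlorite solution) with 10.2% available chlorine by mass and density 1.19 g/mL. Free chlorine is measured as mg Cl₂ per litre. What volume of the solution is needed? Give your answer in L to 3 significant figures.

28.4 L

Chlorine deficit: 11.0 − 2.9 = 8.1 ppm = 8.1 mg/L as Cl₂.
Cl₂ equivalent needed: 8.1 mg/L × 425,000 L = 3,442,000 mg = 3442 g.
Product at 10.2% available chlorine: 3442 / 0.102 = 33,750 g.
Volume at density 1.19 g/mL: 33,750 g ÷ 1.19 g/mL = 28,360 mL.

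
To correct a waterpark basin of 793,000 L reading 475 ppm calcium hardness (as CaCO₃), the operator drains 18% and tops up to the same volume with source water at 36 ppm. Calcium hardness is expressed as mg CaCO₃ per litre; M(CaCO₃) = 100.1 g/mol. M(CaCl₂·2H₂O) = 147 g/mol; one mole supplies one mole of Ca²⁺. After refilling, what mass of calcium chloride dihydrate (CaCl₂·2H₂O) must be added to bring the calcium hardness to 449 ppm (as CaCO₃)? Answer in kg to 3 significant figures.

After draining 18% and refilling: 475 × 0.82 + 36 × 0.18 = 395.98 ppm.
Deficit to target: 449 − 395.98 = 53.02 mg/L.
As CaCO₃: 53.02 mg/L × 793,000 L = 42,040 g; ÷ 100.1 = 420 mol Ca²⁺.
Mass: 420 × 147 = 61,740 g.

61.7 kg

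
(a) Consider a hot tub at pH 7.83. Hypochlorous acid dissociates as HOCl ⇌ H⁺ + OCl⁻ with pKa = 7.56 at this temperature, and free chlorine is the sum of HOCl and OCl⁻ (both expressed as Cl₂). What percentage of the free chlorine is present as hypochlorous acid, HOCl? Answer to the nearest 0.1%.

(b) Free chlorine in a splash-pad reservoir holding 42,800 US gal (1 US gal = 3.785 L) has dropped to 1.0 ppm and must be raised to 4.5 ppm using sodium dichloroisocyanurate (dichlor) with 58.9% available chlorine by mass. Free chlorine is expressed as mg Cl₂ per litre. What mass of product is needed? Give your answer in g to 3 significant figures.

(a) 34.9%; (b) 963 g

(a) [OCl⁻]/[HOCl] = 10^(pH − pKa) = 10^(7.83 − 7.56) = 10^0.27 = 1.862.
(a) Fraction as HOCl = 1 / (1 + 1.862) = 0.3494.

(b) Volume: 42,800 US gal × 3.785 L/gal = 161,998 L.
(b) Chlorine deficit: 4.5 − 1.0 = 3.5 ppm = 3.5 mg/L as Cl₂.
(b) Cl₂ equivalent needed: 3.5 mg/L × 161,998 L = 567,000 mg = 567 g.
(b) Product at 58.9% available chlorine: 567 / 0.589 = 962.6 g.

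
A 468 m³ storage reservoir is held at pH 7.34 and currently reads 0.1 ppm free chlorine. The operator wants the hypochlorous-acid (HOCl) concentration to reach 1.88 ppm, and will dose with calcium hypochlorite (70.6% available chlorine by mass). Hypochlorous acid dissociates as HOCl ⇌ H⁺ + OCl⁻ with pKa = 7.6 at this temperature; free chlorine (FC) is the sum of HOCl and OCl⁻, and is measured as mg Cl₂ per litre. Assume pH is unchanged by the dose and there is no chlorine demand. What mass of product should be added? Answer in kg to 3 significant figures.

1.86 kg

Volume: 468 m³ = 468,000 L.
[OCl⁻]/[HOCl] = 10^(pH − pKa) = 10^(7.34 − 7.6) = 0.5495; fraction as HOCl = 1/(1 + 0.5495) = 0.6454.
Free chlorine required for 1.88 ppm HOCl: 1.88 / 0.6454 = 2.913 ppm.
FC to add: 2.913 − 0.1 = 2.813 mg/L as Cl₂.
Cl₂ equivalent: 2.813 mg/L × 468,000 L = 1317 g.
Product at 70.6% available Cl: 1317 / 0.706 = 1865 g.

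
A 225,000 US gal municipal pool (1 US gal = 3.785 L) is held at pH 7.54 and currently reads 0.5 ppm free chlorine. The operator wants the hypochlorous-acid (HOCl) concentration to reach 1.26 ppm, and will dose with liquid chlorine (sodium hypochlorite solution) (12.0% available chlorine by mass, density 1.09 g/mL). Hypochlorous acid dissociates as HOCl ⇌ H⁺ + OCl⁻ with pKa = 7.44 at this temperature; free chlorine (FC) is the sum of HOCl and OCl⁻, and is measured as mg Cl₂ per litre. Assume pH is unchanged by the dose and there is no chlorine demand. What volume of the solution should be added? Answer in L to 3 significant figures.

Volume: 225,000 US gal × 3.785 L/gal = 851,625 L.
[OCl⁻]/[HOCl] = 10^(pH − pKa) = 10^(7.54 − 7.44) = 1.259; fraction as HOCl = 1/(1 + 1.259) = 0.4427.
Free chlorine required for 1.26 ppm HOCl: 1.26 / 0.4427 = 2.846 ppm.
FC to add: 2.846 − 0.5 = 2.346 mg/L as Cl₂.
Cl₂ equivalent: 2.346 mg/L × 851,625 L = 1998 g.
Product at 12.0% available Cl: 1998 / 0.12 = 16,650 g.
Volume: 16,650 g ÷ 1.09 g/mL = 15,280 mL.

15.3 L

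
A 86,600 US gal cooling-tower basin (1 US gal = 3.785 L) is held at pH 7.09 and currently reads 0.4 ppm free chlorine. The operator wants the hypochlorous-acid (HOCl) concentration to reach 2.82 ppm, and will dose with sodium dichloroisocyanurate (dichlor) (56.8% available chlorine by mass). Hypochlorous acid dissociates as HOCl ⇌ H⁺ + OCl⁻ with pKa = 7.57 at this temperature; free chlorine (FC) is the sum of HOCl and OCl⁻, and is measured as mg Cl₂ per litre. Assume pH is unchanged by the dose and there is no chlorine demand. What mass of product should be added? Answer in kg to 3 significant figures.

1.94 kg

Volume: 86,600 US gal × 3.785 L/gal = 327,781 L.
[OCl⁻]/[HOCl] = 10^(pH − pKa) = 10^(7.09 − 7.57) = 0.3311; fraction as HOCl = 1/(1 + 0.3311) = 0.7512.
Free chlorine required for 2.82 ppm HOCl: 2.82 / 0.7512 = 3.754 ppm.
FC to add: 3.754 − 0.4 = 3.354 mg/L as Cl₂.
Cl₂ equivalent: 3.354 mg/L × 327,781 L = 1099 g.
Product at 56.8% available Cl: 1099 / 0.568 = 1935 g.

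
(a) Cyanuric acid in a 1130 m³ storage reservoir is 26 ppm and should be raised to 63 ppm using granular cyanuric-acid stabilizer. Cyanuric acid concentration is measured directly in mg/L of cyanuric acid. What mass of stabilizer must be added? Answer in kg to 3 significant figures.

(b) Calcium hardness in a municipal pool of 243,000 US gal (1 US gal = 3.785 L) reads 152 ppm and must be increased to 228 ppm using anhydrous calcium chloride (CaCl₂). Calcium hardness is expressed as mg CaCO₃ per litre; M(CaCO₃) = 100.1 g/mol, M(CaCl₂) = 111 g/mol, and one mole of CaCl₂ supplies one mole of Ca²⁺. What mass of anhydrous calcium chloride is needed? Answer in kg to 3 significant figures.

(a) Volume: 1130 m³ = 1,130,000 L.
(a) CYA to add: (63 − 26) = 37 mg/L × 1,130,000 L = 41,810 g cyanuric acid.

(b) Volume: 243,000 US gal × 3.785 L/gal = 919,755 L.
(b) Hardness to add: (228 − 152) = 76 mg/L as CaCO₃ × 919,755 L = 69,900 g as CaCO₃.
(b) Moles of Ca²⁺ (1 mol Ca²⁺ ≡ 1 mol CaCO₃): 69,900 / 100.1 g/mol = 698.3 mol.
(b) Mass of CaCl₂: 698.3 × 111 = 77,510 g.

(a) 41.8 kg; (b) 77.5 kg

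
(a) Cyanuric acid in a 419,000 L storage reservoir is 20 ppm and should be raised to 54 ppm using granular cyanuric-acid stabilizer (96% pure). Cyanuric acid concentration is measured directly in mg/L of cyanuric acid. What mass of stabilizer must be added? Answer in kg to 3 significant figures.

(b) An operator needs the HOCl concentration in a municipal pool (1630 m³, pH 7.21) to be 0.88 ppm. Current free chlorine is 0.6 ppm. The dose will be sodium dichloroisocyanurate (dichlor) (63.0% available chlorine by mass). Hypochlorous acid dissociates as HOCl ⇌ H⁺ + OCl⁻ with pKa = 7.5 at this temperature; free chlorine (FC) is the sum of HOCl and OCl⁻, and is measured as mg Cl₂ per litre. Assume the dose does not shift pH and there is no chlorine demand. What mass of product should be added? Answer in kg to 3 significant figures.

(a) 14.8 kg; (b) 1.89 kg

(a) CYA to add: (54 − 20) = 34 mg/L × 419,000 L = 14,250 g cyanuric acid.
(a) At 96% purity: 14,250 / 0.96 = 14,840 g product.

(b) Volume: 1630 m³ = 1,630,000 L.
(b) [OCl⁻]/[HOCl] = 10^(pH − pKa) = 10^(7.21 − 7.5) = 0.5129; fraction as HOCl = 1/(1 + 0.5129) = 0.661.
(b) Free chlorine required for 0.88 ppm HOCl: 0.88 / 0.661 = 1.331 ppm.
(b) FC to add: 1.331 − 0.6 = 0.7313 mg/L as Cl₂.
(b) Cl₂ equivalent: 0.7313 mg/L × 1,630,000 L = 1192 g.
(b) Product at 63.0% available Cl: 1192 / 0.63 = 1892 g.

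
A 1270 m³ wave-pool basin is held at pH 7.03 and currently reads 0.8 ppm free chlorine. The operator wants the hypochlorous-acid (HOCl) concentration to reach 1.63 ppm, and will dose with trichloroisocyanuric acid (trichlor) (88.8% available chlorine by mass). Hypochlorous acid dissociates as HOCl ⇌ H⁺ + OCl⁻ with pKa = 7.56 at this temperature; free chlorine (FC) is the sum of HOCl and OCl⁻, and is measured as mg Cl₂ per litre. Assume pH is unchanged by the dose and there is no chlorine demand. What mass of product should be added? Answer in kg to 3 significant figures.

Volume: 1270 m³ = 1,270,000 L.
[OCl⁻]/[HOCl] = 10^(pH − pKa) = 10^(7.03 − 7.56) = 0.2951; fraction as HOCl = 1/(1 + 0.2951) = 0.7721.
Free chlorine required for 1.63 ppm HOCl: 1.63 / 0.7721 = 2.111 ppm.
FC to add: 2.111 − 0.8 = 1.311 mg/L as Cl₂.
Cl₂ equivalent: 1.311 mg/L × 1,270,000 L = 1665 g.
Product at 88.8% available Cl: 1665 / 0.888 = 1875 g.

1.88 kg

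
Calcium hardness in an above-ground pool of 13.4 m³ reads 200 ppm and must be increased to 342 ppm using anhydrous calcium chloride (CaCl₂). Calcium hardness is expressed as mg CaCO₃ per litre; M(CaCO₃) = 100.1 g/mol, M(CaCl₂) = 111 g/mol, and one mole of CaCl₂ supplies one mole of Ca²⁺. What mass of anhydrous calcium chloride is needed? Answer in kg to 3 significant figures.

2.11 kg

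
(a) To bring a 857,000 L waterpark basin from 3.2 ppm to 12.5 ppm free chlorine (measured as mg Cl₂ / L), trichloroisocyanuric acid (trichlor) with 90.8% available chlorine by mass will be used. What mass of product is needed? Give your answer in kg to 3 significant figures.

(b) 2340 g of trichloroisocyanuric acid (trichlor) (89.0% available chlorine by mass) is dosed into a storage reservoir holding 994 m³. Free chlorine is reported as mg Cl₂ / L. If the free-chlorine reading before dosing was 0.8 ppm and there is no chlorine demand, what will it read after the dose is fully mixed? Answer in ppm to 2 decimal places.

(a) Chlorine deficit: 12.5 − 3.2 = 9.3 ppm = 9.3 mg/L as Cl₂.
(a) Cl₂ equivalent needed: 9.3 mg/L × 857,000 L = 7,970,000 mg = 7970 g.
(a) Product at 90.8% available chlorine: 7970 / 0.908 = 8778 g.

(b) Volume: 994 m³ = 994,000 L.
(b) Available chlorine delivered: 2340 g × 0.89 = 2083 g as Cl₂.
(b) Concentration rise: 2083 g / 994,000 L = 2.095 mg/L = 2.10 ppm.
(b) Final FC: 0.8 + 2.10 = 2.90 ppm.

(a) 8.78 kg; (b) 2.90 ppm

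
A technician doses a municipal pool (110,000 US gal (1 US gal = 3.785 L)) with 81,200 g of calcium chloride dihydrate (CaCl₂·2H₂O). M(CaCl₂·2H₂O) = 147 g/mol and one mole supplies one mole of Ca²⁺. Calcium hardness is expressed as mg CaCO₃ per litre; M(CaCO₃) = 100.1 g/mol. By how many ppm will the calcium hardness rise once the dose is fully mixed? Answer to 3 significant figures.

Volume: 110,000 US gal × 3.785 L/gal = 416,350 L.
Moles of Ca²⁺: 81,200 g ÷ 147 g/mol = 552.4 mol.
As CaCO₃: 552.4 mol × 100.1 g/mol = 55,290 g.
Rise: 55,290 g / 416,350 L × 1000 = 132.8 mg/L.

133 ppm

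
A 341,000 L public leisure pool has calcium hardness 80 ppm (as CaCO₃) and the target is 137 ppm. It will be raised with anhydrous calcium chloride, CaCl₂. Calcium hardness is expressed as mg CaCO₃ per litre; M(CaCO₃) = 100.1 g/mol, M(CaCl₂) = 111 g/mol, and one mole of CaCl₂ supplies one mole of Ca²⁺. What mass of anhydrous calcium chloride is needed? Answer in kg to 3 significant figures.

Hardness to add: (137 − 80) = 57 mg/L as CaCO₃ × 341,000 L = 19,440 g as CaCO₃.
Moles of Ca²⁺ (1 mol Ca²⁺ ≡ 1 mol CaCO₃): 19,440 / 100.1 g/mol = 194.2 mol.
Mass of CaCl₂: 194.2 × 111 = 21,550 g.

21.6 kg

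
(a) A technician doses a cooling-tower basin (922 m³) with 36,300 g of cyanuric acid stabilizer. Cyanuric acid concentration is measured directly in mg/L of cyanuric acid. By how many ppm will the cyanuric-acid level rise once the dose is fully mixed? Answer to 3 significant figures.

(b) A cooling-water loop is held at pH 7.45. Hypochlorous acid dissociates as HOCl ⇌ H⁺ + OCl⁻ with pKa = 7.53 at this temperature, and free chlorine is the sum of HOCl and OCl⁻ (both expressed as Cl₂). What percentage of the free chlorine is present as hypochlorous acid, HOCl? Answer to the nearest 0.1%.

(a) Volume: 922 m³ = 922,000 L.
(a) Rise: 36,300 g / 922,000 L × 1000 = 39.37 mg/L.

(b) [OCl⁻]/[HOCl] = 10^(pH − pKa) = 10^(7.45 − 7.53) = 10^-0.08 = 0.8318.
(b) Fraction as HOCl = 1 / (1 + 0.8318) = 0.5459.

(a) 39.4 ppm; (b) 54.6%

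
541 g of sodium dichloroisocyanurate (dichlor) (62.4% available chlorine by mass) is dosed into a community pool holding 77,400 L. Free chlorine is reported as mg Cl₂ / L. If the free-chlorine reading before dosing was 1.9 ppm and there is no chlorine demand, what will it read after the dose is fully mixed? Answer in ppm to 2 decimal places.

6.26 ppm

Available chlorine delivered: 541 g × 0.624 = 337.6 g as Cl₂.
Concentration rise: 337.6 g / 77,400 L = 4.362 mg/L = 4.36 ppm.
Final FC: 1.9 + 4.36 = 6.26 ppm.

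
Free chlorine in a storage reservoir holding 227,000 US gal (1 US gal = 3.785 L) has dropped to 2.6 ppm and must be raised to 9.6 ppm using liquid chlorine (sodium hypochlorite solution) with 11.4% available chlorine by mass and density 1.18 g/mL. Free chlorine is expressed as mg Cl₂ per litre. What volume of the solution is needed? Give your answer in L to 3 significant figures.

44.7 L

Volume: 227,000 US gal × 3.785 L/gal = 859,195 L.
Chlorine deficit: 9.6 − 2.6 = 7 ppm = 7 mg/L as Cl₂.
Cl₂ equivalent needed: 7 mg/L × 859,195 L = 6,014,000 mg = 6014 g.
Product at 11.4% available chlorine: 6014 / 0.114 = 52,760 g.
Volume at density 1.18 g/mL: 52,760 g ÷ 1.18 g/mL = 44,710 mL.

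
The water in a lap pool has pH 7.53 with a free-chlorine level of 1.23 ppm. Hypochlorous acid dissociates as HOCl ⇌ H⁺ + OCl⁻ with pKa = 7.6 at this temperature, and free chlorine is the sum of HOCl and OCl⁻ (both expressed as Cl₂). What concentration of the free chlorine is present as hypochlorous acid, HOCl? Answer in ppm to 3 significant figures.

[OCl⁻]/[HOCl] = 10^(pH − pKa) = 10^(7.53 − 7.6) = 10^-0.07 = 0.8511.
Fraction as HOCl = 1 / (1 + 0.8511) = 0.5402.
HOCl = 0.5402 × 1.23 ppm = 0.6645 ppm.

0.664 ppm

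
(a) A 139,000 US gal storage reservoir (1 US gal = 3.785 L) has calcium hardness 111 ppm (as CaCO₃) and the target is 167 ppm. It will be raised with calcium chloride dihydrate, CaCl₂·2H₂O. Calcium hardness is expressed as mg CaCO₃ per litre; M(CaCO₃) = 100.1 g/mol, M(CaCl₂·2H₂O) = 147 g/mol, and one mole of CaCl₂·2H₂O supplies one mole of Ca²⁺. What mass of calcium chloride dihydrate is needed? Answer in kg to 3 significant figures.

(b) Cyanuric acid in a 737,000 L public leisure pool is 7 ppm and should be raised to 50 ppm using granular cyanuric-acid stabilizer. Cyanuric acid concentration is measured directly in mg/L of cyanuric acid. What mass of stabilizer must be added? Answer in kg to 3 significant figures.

(a) 43.3 kg; (b) 31.7 kg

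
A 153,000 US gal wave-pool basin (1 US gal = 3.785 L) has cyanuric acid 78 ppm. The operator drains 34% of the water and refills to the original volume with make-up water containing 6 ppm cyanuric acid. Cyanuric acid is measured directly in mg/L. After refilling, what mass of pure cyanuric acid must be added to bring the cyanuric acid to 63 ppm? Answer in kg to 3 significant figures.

Volume: 153,000 US gal × 3.785 L/gal = 579,105 L.
After draining 34% and refilling: 78 × 0.66 + 6 × 0.34 = 53.52 ppm.
Deficit to target: 63 − 53.52 = 9.48 mg/L.
Mass: 9.48 mg/L × 579,105 L = 5490 g cyanuric acid.

5.49 kg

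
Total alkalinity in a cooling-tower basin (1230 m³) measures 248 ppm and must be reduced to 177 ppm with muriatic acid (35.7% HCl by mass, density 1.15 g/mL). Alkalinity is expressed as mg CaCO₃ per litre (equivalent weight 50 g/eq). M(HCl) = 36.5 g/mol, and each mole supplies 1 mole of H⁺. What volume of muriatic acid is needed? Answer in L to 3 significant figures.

Volume: 1230 m³ = 1,230,000 L.
Alkalinity to neutralize: (248 − 177) = 71 mg/L as CaCO₃ × 1,230,000 L = 87,330 g as CaCO₃.
Equivalents of H⁺ required: 87,330 ÷ 50 g/eq = 1747 eq = 1747 mol HCl.
Mass of HCl: 1747 × 36.5 = 63,750 g.
Mass of 35.7% solution: 63,750 / 0.357 = 178,600 g.
Volume: 178,600 g ÷ 1.15 g/mL = 155,300 mL.

155 L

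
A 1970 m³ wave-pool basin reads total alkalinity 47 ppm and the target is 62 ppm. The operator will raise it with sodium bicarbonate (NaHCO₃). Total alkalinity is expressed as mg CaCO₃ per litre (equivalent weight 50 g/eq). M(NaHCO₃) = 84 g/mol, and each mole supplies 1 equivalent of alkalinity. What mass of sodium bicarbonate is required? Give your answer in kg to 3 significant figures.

Volume: 1970 m³ = 1,970,000 L.
Alkalinity to add: (62 − 47) = 15 mg/L as CaCO₃ × 1,970,000 L = 29,550 g as CaCO₃.
Equivalents: 29,550 g ÷ 50 g/eq = 591 eq.
NaHCO₃ supplies 1 eq per mole → 591 mol.
Mass: 591 mol × 84 g/mol = 49,640 g.

49.6 kg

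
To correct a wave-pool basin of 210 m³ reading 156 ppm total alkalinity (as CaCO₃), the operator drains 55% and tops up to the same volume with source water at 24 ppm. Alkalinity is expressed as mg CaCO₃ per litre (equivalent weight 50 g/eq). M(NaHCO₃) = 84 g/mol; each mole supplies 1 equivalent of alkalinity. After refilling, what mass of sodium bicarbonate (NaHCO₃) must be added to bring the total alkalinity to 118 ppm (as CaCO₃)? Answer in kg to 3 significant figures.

Volume: 210 m³ = 210,000 L.
After draining 55% and refilling: 156 × 0.45 + 24 × 0.55 = 83.4 ppm.
Deficit to target: 118 − 83.4 = 34.6 mg/L.
As CaCO₃: 34.6 mg/L × 210,000 L = 7266 g; ÷ 50 g/eq ÷ 1 = 145.3 mol NaHCO₃.
Mass: 145.3 × 84 = 12,210 g.

12.2 kg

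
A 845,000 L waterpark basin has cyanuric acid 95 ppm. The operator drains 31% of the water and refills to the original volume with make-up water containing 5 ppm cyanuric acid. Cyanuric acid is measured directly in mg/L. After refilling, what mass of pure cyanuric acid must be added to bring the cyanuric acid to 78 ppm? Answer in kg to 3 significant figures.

After draining 31% and refilling: 95 × 0.69 + 5 × 0.31 = 67.1 ppm.
Deficit to target: 78 − 67.1 = 10.9 mg/L.
Mass: 10.9 mg/L × 845,000 L = 9211 g cyanuric acid.

9.21 kg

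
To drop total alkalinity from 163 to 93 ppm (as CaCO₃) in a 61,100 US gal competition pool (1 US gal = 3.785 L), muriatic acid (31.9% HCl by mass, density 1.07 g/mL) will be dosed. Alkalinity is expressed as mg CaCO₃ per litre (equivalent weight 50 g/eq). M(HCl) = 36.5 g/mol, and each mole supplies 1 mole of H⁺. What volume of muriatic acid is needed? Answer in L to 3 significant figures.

Volume: 61,100 US gal × 3.785 L/gal = 231,264 L.
Alkalinity to neutralize: (163 − 93) = 70 mg/L as CaCO₃ × 231,264 L = 16,190 g as CaCO₃.
Equivalents of H⁺ required: 16,190 ÷ 50 g/eq = 323.8 eq = 323.8 mol HCl.
Mass of HCl: 323.8 × 36.5 = 11,820 g.
Mass of 31.9% solution: 11,820 / 0.319 = 37,050 g.
Volume: 37,050 g ÷ 1.07 g/mL = 34,620 mL.

34.6 L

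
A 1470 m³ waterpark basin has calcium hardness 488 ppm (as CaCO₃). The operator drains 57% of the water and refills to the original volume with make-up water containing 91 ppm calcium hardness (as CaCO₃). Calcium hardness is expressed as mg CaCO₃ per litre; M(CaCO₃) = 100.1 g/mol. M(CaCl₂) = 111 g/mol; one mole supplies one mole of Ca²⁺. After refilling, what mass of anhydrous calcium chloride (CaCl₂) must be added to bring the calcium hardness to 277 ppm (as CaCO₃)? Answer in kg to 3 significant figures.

24.9 kg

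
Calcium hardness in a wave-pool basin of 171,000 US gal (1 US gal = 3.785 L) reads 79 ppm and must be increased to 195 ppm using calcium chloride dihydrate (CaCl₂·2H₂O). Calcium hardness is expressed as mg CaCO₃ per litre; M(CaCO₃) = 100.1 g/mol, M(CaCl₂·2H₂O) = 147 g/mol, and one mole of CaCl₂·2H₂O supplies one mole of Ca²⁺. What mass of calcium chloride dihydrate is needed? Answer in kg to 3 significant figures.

110 kg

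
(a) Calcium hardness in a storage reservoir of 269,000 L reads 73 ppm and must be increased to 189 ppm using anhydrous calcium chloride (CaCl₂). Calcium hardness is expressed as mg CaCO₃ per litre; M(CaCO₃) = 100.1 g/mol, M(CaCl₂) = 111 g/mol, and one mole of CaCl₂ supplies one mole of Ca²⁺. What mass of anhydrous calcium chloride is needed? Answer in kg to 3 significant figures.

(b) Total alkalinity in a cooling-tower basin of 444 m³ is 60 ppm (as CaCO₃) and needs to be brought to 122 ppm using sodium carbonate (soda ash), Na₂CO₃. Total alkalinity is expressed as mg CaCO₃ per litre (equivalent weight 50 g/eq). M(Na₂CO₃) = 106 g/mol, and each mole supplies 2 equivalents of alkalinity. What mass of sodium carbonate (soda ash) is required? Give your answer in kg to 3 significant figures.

(a) Hardness to add: (189 − 73) = 116 mg/L as CaCO₃ × 269,000 L = 31,200 g as CaCO₃.
(a) Moles of Ca²⁺ (1 mol Ca²⁺ ≡ 1 mol CaCO₃): 31,200 / 100.1 g/mol = 311.7 mol.
(a) Mass of CaCl₂: 311.7 × 111 = 34,600 g.

(b) Volume: 444 m³ = 444,000 L.
(b) Alkalinity to add: (122 − 60) = 62 mg/L as CaCO₃ × 444,000 L = 27,530 g as CaCO₃.
(b) Equivalents: 27,530 g ÷ 50 g/eq = 550.6 eq.
(b) Each mole of Na₂CO₃ supplies 2 eq, so 550.6 / 2 = 275.3 mol.
(b) Mass: 275.3 mol × 106 g/mol = 29,180 g.

(a) 34.6 kg; (b) 29.2 kg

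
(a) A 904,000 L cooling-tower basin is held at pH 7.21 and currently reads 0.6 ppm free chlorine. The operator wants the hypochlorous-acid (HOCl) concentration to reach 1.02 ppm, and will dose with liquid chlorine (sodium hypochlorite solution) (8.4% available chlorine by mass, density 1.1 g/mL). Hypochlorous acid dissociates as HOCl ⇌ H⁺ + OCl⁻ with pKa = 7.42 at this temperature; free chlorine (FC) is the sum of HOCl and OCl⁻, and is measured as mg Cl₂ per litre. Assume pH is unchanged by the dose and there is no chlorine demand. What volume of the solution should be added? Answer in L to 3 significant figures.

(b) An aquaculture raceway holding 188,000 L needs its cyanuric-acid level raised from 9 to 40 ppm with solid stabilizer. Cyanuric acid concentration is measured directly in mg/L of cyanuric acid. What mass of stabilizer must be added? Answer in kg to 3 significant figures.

(a) 10.3 L; (b) 5.83 kg

(a) [OCl⁻]/[HOCl] = 10^(pH − pKa) = 10^(7.21 − 7.42) = 0.6166; fraction as HOCl = 1/(1 + 0.6166) = 0.6186.
(a) Free chlorine required for 1.02 ppm HOCl: 1.02 / 0.6186 = 1.649 ppm.
(a) FC to add: 1.649 − 0.6 = 1.049 mg/L as Cl₂.
(a) Cl₂ equivalent: 1.049 mg/L × 904,000 L = 948.2 g.
(a) Product at 8.4% available Cl: 948.2 / 0.084 = 11,290 g.
(a) Volume: 11,290 g ÷ 1.1 g/mL = 10,260 mL.

(b) CYA to add: (40 − 9) = 31 mg/L × 188,000 L = 5828 g cyanuric acid.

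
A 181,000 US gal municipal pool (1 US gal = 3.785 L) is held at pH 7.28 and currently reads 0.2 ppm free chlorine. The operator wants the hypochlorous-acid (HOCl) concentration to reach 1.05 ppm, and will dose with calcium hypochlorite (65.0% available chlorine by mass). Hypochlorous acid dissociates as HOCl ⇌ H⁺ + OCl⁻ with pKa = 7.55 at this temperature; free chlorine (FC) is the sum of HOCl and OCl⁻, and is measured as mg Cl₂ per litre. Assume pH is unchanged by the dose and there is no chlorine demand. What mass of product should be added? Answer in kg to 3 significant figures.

1.49 kg

Volume: 181,000 US gal × 3.785 L/gal = 685,085 L.
[OCl⁻]/[HOCl] = 10^(pH − pKa) = 10^(7.28 − 7.55) = 0.537; fraction as HOCl = 1/(1 + 0.537) = 0.6506.
Free chlorine required for 1.05 ppm HOCl: 1.05 / 0.6506 = 1.614 ppm.
FC to add: 1.614 − 0.2 = 1.414 mg/L as Cl₂.
Cl₂ equivalent: 1.414 mg/L × 685,085 L = 968.6 g.
Product at 65.0% available Cl: 968.6 / 0.65 = 1490 g.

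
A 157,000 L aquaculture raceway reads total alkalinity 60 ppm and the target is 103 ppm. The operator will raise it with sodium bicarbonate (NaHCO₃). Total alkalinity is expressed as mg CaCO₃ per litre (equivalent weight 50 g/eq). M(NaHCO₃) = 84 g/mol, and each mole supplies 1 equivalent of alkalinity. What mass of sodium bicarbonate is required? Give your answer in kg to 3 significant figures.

Alkalinity to add: (103 − 60) = 43 mg/L as CaCO₃ × 157,000 L = 6751 g as CaCO₃.
Equivalents: 6751 g ÷ 50 g/eq = 135 eq.
NaHCO₃ supplies 1 eq per mole → 135 mol.
Mass: 135 mol × 84 g/mol = 11,340 g.

11.3 kg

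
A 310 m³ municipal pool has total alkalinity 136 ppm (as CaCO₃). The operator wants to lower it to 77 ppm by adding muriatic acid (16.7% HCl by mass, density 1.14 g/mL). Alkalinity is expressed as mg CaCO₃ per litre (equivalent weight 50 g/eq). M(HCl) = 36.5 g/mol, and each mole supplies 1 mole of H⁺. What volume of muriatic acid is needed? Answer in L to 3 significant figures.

70.1 L

Volume: 310 m³ = 310,000 L.
Alkalinity to neutralize: (136 − 77) = 59 mg/L as CaCO₃ × 310,000 L = 18,290 g as CaCO₃.
Equivalents of H⁺ required: 18,290 ÷ 50 g/eq = 365.8 eq = 365.8 mol HCl.
Mass of HCl: 365.8 × 36.5 = 13,350 g.
Mass of 16.7% solution: 13,350 / 0.167 = 79,950 g.
Volume: 79,950 g ÷ 1.14 g/mL = 70,130 mL.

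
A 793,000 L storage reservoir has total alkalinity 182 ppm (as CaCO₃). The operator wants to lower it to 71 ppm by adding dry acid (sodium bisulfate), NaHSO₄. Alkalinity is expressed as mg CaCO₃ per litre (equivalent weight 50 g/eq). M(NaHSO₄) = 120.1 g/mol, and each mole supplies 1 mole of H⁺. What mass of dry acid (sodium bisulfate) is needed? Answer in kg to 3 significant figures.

211 kg

Alkalinity to neutralize: (182 − 71) = 111 mg/L as CaCO₃ × 793,000 L = 88,020 g as CaCO₃.
Equivalents of H⁺ required: 88,020 ÷ 50 g/eq = 1760 eq = 1760 mol NaHSO₄.
Mass of NaHSO₄: 1760 × 120.1 = 211,400 g.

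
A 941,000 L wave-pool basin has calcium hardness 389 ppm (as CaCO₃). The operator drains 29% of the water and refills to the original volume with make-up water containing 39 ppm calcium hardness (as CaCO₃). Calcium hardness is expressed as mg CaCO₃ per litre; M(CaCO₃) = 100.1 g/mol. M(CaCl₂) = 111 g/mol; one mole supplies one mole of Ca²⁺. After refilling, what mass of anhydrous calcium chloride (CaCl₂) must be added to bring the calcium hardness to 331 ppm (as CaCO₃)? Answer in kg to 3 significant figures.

45.4 kg

After draining 29% and refilling: 389 × 0.71 + 39 × 0.29 = 287.5 ppm.
Deficit to target: 331 − 287.5 = 43.5 mg/L.
As CaCO₃: 43.5 mg/L × 941,000 L = 40,930 g; ÷ 100.1 = 408.9 mol Ca²⁺.
Mass: 408.9 × 111 = 45,390 g.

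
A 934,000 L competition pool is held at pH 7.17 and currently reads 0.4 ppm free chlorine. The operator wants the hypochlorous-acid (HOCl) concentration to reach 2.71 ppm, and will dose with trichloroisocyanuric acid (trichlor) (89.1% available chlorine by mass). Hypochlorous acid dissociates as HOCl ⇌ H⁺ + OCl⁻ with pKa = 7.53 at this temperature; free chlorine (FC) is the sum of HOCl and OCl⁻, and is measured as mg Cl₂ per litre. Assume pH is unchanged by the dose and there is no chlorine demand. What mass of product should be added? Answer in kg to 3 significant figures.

3.66 kg

[OCl⁻]/[HOCl] = 10^(pH − pKa) = 10^(7.17 − 7.53) = 0.4365; fraction as HOCl = 1/(1 + 0.4365) = 0.6961.
Free chlorine required for 2.71 ppm HOCl: 2.71 / 0.6961 = 3.893 ppm.
FC to add: 3.893 − 0.4 = 3.493 mg/L as Cl₂.
Cl₂ equivalent: 3.493 mg/L × 934,000 L = 3262 g.
Product at 89.1% available Cl: 3262 / 0.891 = 3662 g.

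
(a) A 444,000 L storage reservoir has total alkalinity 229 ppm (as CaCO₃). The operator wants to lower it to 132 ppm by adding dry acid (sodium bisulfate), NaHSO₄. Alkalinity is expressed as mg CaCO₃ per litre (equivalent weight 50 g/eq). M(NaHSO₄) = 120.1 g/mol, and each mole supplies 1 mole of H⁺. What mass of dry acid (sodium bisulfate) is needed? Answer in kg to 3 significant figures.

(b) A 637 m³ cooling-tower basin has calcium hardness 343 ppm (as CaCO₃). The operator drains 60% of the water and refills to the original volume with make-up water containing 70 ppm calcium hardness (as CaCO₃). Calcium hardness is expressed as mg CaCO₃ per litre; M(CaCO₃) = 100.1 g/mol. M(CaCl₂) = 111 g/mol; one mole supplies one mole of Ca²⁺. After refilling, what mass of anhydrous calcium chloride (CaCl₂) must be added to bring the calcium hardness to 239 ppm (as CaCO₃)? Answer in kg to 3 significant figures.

(a) 103 kg; (b) 42.2 kg

(a) Alkalinity to neutralize: (229 − 132) = 97 mg/L as CaCO₃ × 444,000 L = 43,070 g as CaCO₃.
(a) Equivalents of H⁺ required: 43,070 ÷ 50 g/eq = 861.4 eq = 861.4 mol NaHSO₄.
(a) Mass of NaHSO₄: 861.4 × 120.1 = 103,400 g.

(b) Volume: 637 m³ = 637,000 L.
(b) After draining 60% and refilling: 343 × 0.40 + 70 × 0.60 = 179.2 ppm.
(b) Deficit to target: 239 − 179.2 = 59.8 mg/L.
(b) As CaCO₃: 59.8 mg/L × 637,000 L = 38,090 g; ÷ 100.1 = 380.5 mol Ca²⁺.
(b) Mass: 380.5 × 111 = 42,240 g.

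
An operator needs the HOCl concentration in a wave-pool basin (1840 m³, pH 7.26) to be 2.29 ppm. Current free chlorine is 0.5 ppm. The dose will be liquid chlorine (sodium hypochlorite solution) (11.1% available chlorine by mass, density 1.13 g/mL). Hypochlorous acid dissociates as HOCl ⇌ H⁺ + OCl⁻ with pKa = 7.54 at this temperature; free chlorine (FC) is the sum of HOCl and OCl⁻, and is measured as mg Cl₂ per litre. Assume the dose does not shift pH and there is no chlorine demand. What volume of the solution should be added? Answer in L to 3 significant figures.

Volume: 1840 m³ = 1,840,000 L.
[OCl⁻]/[HOCl] = 10^(pH − pKa) = 10^(7.26 − 7.54) = 0.5248; fraction as HOCl = 1/(1 + 0.5248) = 0.6558.
Free chlorine required for 2.29 ppm HOCl: 2.29 / 0.6558 = 3.492 ppm.
FC to add: 3.492 − 0.5 = 2.992 mg/L as Cl₂.
Cl₂ equivalent: 2.992 mg/L × 1,840,000 L = 5505 g.
Product at 11.1% available Cl: 5505 / 0.111 = 49,590 g.
Volume: 49,590 g ÷ 1.13 g/mL = 43,890 mL.

43.9 L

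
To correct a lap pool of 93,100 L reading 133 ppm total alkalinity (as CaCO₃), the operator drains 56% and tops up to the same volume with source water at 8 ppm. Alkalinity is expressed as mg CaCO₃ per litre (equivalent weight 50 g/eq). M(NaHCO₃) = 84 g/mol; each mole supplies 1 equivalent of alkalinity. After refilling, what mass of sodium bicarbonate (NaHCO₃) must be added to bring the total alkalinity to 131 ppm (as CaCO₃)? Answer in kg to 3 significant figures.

After draining 56% and refilling: 133 × 0.44 + 8 × 0.56 = 63 ppm.
Deficit to target: 131 − 63 = 68 mg/L.
As CaCO₃: 68 mg/L × 93,100 L = 6331 g; ÷ 50 g/eq ÷ 1 = 126.6 mol NaHCO₃.
Mass: 126.6 × 84 = 10,640 g.

10.6 kg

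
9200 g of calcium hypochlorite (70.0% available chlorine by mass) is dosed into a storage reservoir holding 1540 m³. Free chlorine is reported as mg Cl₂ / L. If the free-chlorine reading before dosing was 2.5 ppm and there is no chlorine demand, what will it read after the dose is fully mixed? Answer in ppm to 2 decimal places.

6.68 ppm

Volume: 1540 m³ = 1,540,000 L.
Available chlorine delivered: 9200 g × 0.7 = 6440 g as Cl₂.
Concentration rise: 6440 g / 1,540,000 L = 4.182 mg/L = 4.18 ppm.
Final FC: 2.5 + 4.18 = 6.68 ppm.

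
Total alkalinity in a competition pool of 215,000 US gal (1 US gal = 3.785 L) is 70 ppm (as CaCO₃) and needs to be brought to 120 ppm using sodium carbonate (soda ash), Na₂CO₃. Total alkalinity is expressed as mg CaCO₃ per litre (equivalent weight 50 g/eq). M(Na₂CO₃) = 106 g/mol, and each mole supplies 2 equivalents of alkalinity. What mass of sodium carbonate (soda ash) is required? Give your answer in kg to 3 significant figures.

Volume: 215,000 US gal × 3.785 L/gal = 813,775 L.
Alkalinity to add: (120 − 70) = 50 mg/L as CaCO₃ × 813,775 L = 40,690 g as CaCO₃.
Equivalents: 40,690 g ÷ 50 g/eq = 813.8 eq.
Each mole of Na₂CO₃ supplies 2 eq, so 813.8 / 2 = 406.9 mol.
Mass: 406.9 mol × 106 g/mol = 43,130 g.

43.1 kg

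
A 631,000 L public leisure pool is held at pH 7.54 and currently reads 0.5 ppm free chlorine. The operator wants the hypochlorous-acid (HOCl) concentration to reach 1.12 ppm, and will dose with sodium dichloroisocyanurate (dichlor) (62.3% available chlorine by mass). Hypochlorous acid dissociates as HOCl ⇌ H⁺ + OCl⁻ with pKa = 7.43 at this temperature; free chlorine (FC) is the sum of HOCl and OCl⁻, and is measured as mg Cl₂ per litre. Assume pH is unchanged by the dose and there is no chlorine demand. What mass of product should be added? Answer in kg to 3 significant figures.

[OCl⁻]/[HOCl] = 10^(pH − pKa) = 10^(7.54 − 7.43) = 1.288; fraction as HOCl = 1/(1 + 1.288) = 0.437.
Free chlorine required for 1.12 ppm HOCl: 1.12 / 0.437 = 2.563 ppm.
FC to add: 2.563 − 0.5 = 2.063 mg/L as Cl₂.
Cl₂ equivalent: 2.063 mg/L × 631,000 L = 1302 g.
Product at 62.3% available Cl: 1302 / 0.623 = 2089 g.

2.09 kg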